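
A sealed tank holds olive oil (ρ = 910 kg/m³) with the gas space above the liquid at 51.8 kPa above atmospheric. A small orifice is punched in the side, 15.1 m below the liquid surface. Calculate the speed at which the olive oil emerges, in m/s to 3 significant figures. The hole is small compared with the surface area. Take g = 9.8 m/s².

v ≈ 20.2 m/s

Take point 1 at the surface (v₁ ≈ 0) and point 2 at the hole (at atmospheric pressure). Bernoulli: P₁ + ρg h = P_atm + ½ρv₂².
With P₁ − P_atm = 51800 Pa, v₂ = √(2gh + 2ΔP/ρ) = √(2·9.8·15.1 + 2·51800/910) = 20.2 m/s.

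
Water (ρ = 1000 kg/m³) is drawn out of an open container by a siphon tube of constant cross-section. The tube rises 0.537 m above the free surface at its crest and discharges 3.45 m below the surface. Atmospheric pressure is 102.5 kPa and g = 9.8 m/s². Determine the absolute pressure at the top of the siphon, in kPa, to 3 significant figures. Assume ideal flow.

From the surface to the outlet (both open to atmosphere, surface at rest): v = √(2g·h_out) = √(2·9.8·3.45) = 8.22 m/s.
Continuity keeps v the same throughout the tube; from surface to crest, P_atm + 0 = P_top + ½ρv² + ρg·h_top.
P_top = 102500 − ½·1000·8.22² − 1000·9.8·0.537 = 63400 Pa.

63.4 kPa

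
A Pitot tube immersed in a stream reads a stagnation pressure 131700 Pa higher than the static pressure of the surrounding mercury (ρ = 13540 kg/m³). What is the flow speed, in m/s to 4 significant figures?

Bernoulli between the free stream and the stagnation point: ½ρv² = P_stag − P_static.
v = √(2ΔP/ρ) = √(2·131700/13540) = 4.411 m/s.

v ≈ 4.411 m/s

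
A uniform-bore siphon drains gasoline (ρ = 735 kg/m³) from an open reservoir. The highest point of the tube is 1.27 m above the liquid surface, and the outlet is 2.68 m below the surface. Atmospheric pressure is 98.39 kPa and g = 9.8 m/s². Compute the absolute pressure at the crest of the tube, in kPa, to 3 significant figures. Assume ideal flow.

The outlet speed comes from Torricelli: v = √(2g·2.68) = 7.25 m/s.
Continuity keeps v the same throughout the tube; from surface to crest, P_atm + 0 = P_top + ½ρv² + ρg·h_top.
P_top = 98390 − ½·735·7.25² − 735·9.8·1.27 = 69900 Pa.

69.9 kPa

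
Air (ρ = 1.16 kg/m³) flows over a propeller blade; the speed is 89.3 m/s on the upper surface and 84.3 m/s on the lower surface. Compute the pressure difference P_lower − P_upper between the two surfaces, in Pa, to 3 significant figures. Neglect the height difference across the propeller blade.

With negligible Δh, P + ½ρv² is constant, so P_low − P_up = ½ρ(v_up² − v_low²).
ΔP = ½·1.16·(89.3² − 84.3²) = 503 Pa.

503 Pa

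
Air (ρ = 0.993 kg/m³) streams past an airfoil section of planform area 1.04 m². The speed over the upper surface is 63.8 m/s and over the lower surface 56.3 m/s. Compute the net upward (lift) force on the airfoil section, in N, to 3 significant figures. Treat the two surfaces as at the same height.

465 N

From P + ½ρv² = const at equal height, P_low − P_up = ½ρ(v_up² − v_low²).
ΔP = ½·0.993·(63.8² − 56.3²) = 447 Pa.
Lift = ΔP · A = 447 × 1.04 = 465 N.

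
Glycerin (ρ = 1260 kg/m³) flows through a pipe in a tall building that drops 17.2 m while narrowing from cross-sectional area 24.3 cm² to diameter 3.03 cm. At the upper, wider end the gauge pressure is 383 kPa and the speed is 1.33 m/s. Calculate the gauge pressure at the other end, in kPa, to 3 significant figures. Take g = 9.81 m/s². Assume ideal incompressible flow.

P₂ = 584 kPa

By continuity, v₂ = v₁·A₁/A₂ = 1.33·(24.3/7.21) = 4.48 m/s.
Energy conservation along the streamline gives P₂ = P₁ − ½ρ(v₂² − v₁²) − ρg(h₂ − h₁).
P₂ = 383000 + ½·1260·(1.33² − 4.48²) − 1260·9.81·(−17.2) = 383000 + (-11500) − (-213000) = 584000 Pa.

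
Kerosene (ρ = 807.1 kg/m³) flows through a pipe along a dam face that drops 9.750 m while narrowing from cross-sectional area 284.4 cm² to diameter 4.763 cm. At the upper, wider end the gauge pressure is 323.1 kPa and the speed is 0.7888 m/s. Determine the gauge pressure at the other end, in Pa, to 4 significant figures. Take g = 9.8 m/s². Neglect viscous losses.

P₂ = 336500 Pa

The volume flow rate is constant, so v₂ = (A₁/A₂)v₁ = (284.4/17.82)·0.7888 = 12.59 m/s.
Bernoulli: P₁ + ½ρv₁² + ρg h₁ = P₂ + ½ρv₂² + ρg h₂, so P₂ = P₁ + ½ρ(v₁² − v₂²) − ρg(h₂ − h₁).
P₂ = 323100 + ½·807.1·(0.7888² − 12.59²) − 807.1·9.8·(−9.750) = 323100 + (-63720) − (-77120) = 336500 Pa.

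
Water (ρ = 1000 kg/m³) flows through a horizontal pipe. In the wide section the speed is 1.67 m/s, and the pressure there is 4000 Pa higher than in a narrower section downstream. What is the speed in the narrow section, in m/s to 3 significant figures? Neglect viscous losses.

Horizontal Bernoulli: P₁ + ½ρv₁² = P₂ + ½ρv₂², so v₂² = v₁² + 2(P₁ − P₂)/ρ.
v₂ = √(1.67² + 2·4000/1000) = √(2.79 + 8.00) = 3.28 m/s.

3.28 m/s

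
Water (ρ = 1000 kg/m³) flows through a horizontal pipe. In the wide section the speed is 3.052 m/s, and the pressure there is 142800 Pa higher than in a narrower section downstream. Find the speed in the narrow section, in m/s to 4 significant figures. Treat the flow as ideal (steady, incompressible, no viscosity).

v₂ ≈ 17.17 m/s

Along the level pipe P + ½ρv² is conserved, hence v₂² = v₁² + 2(P₁ − P₂)/ρ.
v₂ = √(3.052² + 2·142800/1000) = √(9.315 + 285.6) = 17.17 m/s.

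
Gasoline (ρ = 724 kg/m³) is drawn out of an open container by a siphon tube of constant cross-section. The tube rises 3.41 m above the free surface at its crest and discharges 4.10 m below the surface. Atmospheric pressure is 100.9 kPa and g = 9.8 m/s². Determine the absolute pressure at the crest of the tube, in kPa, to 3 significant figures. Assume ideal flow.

P_top ≈ 47.6 kPa

The outlet speed comes from Torricelli: v = √(2g·4.10) = 8.96 m/s.
With constant cross-section the crest speed equals v; applying Bernoulli from the surface up to the crest, P_top = P_atm − ½ρv² − ρg·h_top.
P_top = 100900 − ½·724·8.96² − 724·9.8·3.41 = 47600 Pa.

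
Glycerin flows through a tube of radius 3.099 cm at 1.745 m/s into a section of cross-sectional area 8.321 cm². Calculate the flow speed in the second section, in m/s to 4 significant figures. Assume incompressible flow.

6.327 m/s

By continuity, v₂ = v₁·A₁/A₂ = 1.745·(30.17/8.321) = 6.327 m/s.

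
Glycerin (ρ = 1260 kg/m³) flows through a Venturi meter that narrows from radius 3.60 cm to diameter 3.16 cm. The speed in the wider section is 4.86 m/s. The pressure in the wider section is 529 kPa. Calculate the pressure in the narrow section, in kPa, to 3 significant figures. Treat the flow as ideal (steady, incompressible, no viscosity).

The volume flow rate is constant, so v₂ = (A₁/A₂)v₁ = (40.7/7.84)·4.86 = 25.2 m/s.
With no height change, Bernoulli's equation is P₁ + ½ρv₁² = P₂ + ½ρv₂².
P₂ = P₁ − ½ρ(v₂² − v₁²) = 529000 − ½·1260·(25.2² − 4.86²) = 529000 − 386000 = 143000 Pa.

P₂ = 143 kPa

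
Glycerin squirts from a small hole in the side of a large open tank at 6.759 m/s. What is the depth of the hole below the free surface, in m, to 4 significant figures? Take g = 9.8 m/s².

h ≈ 2.331 m

Inverting v = √(2gh) gives h = v² / 2g.
h = 6.759²/(2·9.8) = 45.68/19.60 = 2.331 m.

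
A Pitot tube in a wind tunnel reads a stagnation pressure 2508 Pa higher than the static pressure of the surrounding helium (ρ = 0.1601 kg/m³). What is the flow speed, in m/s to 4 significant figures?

177.0 m/s

The dynamic pressure equals the rise in static pressure at the stagnation point: ΔP = ½ρv².
v = √(2ΔP/ρ) = √(2·2508/0.1601) = 177.0 m/s.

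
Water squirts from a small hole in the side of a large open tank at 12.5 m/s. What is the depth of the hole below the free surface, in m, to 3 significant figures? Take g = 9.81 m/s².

h ≈ 7.96 m

Inverting v = √(2gh) gives h = v² / 2g.
h = 12.5²/(2·9.81) = 156/19.62 = 7.96 m.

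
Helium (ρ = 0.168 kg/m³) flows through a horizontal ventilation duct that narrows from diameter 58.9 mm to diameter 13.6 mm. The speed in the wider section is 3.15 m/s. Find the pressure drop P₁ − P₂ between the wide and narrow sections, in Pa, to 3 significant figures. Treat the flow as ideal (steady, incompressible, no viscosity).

292 Pa

Continuity gives A₁v₁ = A₂v₂, so v₂ = (27.2 cm²)/(1.45 cm²) × 3.15 m/s = 59.1 m/s.
Along the horizontal streamline, P + ½ρv² is constant.
P₁ − P₂ = ½·0.168·(59.1² − 3.15²) = ½·0.168·3480 = 292 Pa.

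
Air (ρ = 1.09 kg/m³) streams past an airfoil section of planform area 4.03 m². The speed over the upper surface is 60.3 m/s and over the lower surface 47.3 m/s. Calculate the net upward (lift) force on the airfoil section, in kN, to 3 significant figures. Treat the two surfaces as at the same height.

F ≈ 3.07 kN

With equal heights on the two surfaces, Bernoulli gives P_lower − P_upper = ½ρ(v_upper² − v_lower²).
ΔP = ½·1.09·(60.3² − 47.3²) = 762 Pa.
Lift = ΔP · A = 762 × 4.03 = 3070 N.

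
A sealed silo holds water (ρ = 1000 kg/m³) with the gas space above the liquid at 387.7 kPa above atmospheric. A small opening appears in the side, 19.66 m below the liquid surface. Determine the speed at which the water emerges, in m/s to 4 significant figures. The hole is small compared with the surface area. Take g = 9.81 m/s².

34.08 m/s

Take point 1 at the surface (v₁ ≈ 0) and point 2 at the hole (at atmospheric pressure). Bernoulli: P₁ + ρg h = P_atm + ½ρv₂².
With P₁ − P_atm = 387700 Pa, v₂ = √(2gh + 2ΔP/ρ) = √(2·9.81·19.66 + 2·387700/1000) = 34.08 m/s.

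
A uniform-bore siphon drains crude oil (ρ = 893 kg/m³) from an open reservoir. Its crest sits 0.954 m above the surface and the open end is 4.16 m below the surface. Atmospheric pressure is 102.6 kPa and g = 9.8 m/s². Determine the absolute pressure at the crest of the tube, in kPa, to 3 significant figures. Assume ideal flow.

P_top = 57.8 kPa

From the surface to the outlet (both open to atmosphere, surface at rest): v = √(2g·h_out) = √(2·9.8·4.16) = 9.03 m/s.
Continuity keeps v the same throughout the tube; from surface to crest, P_atm + 0 = P_top + ½ρv² + ρg·h_top.
P_top = 102600 − ½·893·9.03² − 893·9.8·0.954 = 57800 Pa.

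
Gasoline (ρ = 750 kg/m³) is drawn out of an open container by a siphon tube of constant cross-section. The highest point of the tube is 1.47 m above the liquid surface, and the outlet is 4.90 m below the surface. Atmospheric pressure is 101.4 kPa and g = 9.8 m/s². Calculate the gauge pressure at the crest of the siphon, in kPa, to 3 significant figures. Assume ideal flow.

-46.8 kPa

From the surface to the outlet (both open to atmosphere, surface at rest): v = √(2g·h_out) = √(2·9.8·4.90) = 9.80 m/s.
The bore is uniform, so the speed at the crest is the same v. Bernoulli surface→crest: P_atm = P_top + ½ρv² + ρg·h_top.
P_top = 101400 − ½·750·9.80² − 750·9.8·1.47 = 54600 Pa. So P_gauge = P_top − P_atm = -46800 Pa.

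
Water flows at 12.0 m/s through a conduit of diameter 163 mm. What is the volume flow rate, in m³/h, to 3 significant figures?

Q ≈ 901 m³/h

Q = A·v = 0.0209 m² × 12.0 m/s = 0.250 m³/s.
Converting: 0.250 m³/s × 3600 = 901 m³/h.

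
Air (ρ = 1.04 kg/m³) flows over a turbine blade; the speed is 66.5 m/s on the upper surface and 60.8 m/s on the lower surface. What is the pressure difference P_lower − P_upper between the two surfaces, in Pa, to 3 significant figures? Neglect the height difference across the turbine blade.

377 Pa

Bernoulli (same height): P_lower − P_upper = ½ρ(v_upper² − v_lower²).
ΔP = ½·1.04·(66.5² − 60.8²) = 377 Pa.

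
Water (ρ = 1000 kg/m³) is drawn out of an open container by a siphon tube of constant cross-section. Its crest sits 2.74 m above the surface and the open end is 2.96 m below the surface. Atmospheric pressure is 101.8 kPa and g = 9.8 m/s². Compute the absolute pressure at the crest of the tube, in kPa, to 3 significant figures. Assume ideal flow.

P_top ≈ 45.9 kPa

Bernoulli surface→outlet gives ½v² = g·h_out, so v = √(2·9.8·2.96) = 7.62 m/s.
The bore is uniform, so the speed at the crest is the same v. Bernoulli surface→crest: P_atm = P_top + ½ρv² + ρg·h_top.
P_top = 101800 − ½·1000·7.62² − 1000·9.8·2.74 = 45900 Pa.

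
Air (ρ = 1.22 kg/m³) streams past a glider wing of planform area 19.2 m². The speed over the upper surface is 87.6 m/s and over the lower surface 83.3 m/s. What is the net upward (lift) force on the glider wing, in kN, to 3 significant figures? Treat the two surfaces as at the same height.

The faster flow above has the lower pressure; Bernoulli (same height) gives ΔP = ½ρ(v_up² − v_low²).
ΔP = ½·1.22·(87.6² − 83.3²) = 448 Pa.
Lift = ΔP · A = 448 × 19.2 = 8610 N.

F ≈ 8.61 kN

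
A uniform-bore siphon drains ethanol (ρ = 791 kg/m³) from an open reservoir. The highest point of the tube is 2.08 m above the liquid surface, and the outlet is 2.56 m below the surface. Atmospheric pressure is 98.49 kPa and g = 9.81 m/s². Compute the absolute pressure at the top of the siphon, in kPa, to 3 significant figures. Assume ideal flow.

Bernoulli surface→outlet gives ½v² = g·h_out, so v = √(2·9.81·2.56) = 7.09 m/s.
Continuity keeps v the same throughout the tube; from surface to crest, P_atm + 0 = P_top + ½ρv² + ρg·h_top.
P_top = 98490 − ½·791·7.09² − 791·9.81·2.08 = 62500 Pa.

P_top ≈ 62.5 kPa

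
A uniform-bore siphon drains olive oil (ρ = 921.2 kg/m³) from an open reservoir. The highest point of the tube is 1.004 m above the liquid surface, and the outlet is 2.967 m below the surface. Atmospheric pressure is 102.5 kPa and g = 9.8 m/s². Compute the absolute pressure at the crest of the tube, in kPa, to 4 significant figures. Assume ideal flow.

P_top = 66.65 kPa

From the surface to the outlet (both open to atmosphere, surface at rest): v = √(2g·h_out) = √(2·9.8·2.967) = 7.626 m/s.
With constant cross-section the crest speed equals v; applying Bernoulli from the surface up to the crest, P_top = P_atm − ½ρv² − ρg·h_top.
P_top = 102500 − ½·921.2·7.626² − 921.2·9.8·1.004 = 66650 Pa.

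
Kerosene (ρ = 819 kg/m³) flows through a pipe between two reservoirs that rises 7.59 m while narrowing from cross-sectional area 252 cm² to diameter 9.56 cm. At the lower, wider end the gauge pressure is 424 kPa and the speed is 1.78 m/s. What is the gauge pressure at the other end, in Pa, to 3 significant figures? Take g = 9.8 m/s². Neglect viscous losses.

Continuity gives A₁v₁ = A₂v₂, so v₂ = (252 cm²)/(71.8 cm²) × 1.78 m/s = 6.25 m/s.
Bernoulli: P₁ + ½ρv₁² + ρg h₁ = P₂ + ½ρv₂² + ρg h₂, so P₂ = P₁ + ½ρ(v₁² − v₂²) − ρg(h₂ − h₁).
P₂ = 424000 + ½·819·(1.78² − 6.25²) − 819·9.8·(+7.59) = 424000 + (-14700) − (60900) = 348000 Pa.

P₂ = 348000 Pa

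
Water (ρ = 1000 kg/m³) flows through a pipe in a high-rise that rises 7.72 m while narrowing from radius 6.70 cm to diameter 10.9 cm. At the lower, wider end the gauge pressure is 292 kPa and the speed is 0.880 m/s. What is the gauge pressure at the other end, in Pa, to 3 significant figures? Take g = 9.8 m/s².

P₂ = 216000 Pa

By continuity, v₂ = v₁·A₁/A₂ = 0.880·(141/93.3) = 1.33 m/s.
Applying Bernoulli between the two ends and solving for P₂: P₂ = P₁ + ½ρ(v₁² − v₂²) − ρgΔh.
P₂ = 292000 + ½·1000·(0.880² − 1.33²) − 1000·9.8·(+7.72) = 292000 + (-497) − (75700) = 216000 Pa.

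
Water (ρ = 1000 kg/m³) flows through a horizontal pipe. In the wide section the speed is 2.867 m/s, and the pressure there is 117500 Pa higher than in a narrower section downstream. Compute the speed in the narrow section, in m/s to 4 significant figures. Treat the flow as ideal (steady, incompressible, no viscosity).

15.60 m/s

Horizontal Bernoulli: P₁ + ½ρv₁² = P₂ + ½ρv₂², so v₂² = v₁² + 2(P₁ − P₂)/ρ.
v₂ = √(2.867² + 2·117500/1000) = √(8.220 + 235.0) = 15.60 m/s.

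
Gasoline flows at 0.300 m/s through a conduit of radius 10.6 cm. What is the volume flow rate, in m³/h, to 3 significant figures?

Q ≈ 38.1 m³/h

Q = A·v = 0.0353 m² × 0.300 m/s = 0.0106 m³/s.
Converting: 0.0106 m³/s × 3600 = 38.1 m³/h.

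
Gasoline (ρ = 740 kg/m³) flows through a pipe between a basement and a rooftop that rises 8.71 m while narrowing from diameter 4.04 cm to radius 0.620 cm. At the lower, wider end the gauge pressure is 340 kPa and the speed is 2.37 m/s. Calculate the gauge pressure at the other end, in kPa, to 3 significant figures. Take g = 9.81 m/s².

The volume flow rate is constant, so v₂ = (A₁/A₂)v₁ = (12.8/1.21)·2.37 = 25.2 m/s.
Bernoulli: P₁ + ½ρv₁² + ρg h₁ = P₂ + ½ρv₂² + ρg h₂, so P₂ = P₁ + ½ρ(v₁² − v₂²) − ρg(h₂ − h₁).
P₂ = 340000 + ½·740·(2.37² − 25.2²) − 740·9.81·(+8.71) = 340000 + (-232000) − (63200) = 44700 Pa.

P₂ ≈ 44.7 kPa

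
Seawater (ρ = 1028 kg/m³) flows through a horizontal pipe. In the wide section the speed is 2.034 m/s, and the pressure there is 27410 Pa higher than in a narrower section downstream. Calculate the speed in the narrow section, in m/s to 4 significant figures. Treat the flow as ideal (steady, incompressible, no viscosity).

7.581 m/s

With h₁ = h₂, rearranging Bernoulli gives v₂ = √(v₁² + 2ΔP/ρ).
v₂ = √(2.034² + 2·27410/1028) = √(4.137 + 53.33) = 7.581 m/s.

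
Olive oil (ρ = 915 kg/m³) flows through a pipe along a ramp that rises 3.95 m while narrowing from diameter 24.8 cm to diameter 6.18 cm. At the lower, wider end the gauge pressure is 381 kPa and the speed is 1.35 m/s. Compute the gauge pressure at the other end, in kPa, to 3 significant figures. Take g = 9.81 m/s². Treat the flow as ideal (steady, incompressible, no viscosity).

The volume flow rate is constant, so v₂ = (A₁/A₂)v₁ = (483/30.0)·1.35 = 21.7 m/s.
Applying Bernoulli between the two ends and solving for P₂: P₂ = P₁ + ½ρ(v₁² − v₂²) − ρgΔh.
P₂ = 381000 + ½·915·(1.35² − 21.7²) − 915·9.81·(+3.95) = 381000 + (-215000) − (35500) = 130000 Pa.

P₂ = 130 kPa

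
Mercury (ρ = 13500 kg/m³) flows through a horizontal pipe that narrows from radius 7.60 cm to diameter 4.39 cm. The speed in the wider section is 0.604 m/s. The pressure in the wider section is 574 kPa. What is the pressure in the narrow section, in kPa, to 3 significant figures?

The volume flow rate is constant, so v₂ = (A₁/A₂)v₁ = (181/15.1)·0.604 = 7.24 m/s.
With no height change, Bernoulli's equation is P₁ + ½ρv₁² = P₂ + ½ρv₂².
P₂ = P₁ − ½ρ(v₂² − v₁²) = 574000 − ½·13500·(7.24² − 0.604²) = 574000 − 351000 = 223000 Pa.

P₂ = 223 kPa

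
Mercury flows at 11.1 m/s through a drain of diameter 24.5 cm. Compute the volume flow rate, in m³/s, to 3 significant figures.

Q = 0.523 m³/s

Q = A·v = 0.0471 m² × 11.1 m/s = 0.523 m³/s.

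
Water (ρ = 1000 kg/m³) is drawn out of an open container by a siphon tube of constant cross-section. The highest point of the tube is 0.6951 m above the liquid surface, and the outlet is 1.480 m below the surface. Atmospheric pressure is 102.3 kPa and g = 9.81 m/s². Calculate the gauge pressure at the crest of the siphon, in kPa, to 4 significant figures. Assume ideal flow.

P_gauge ≈ -21.34 kPa

From the surface to the outlet (both open to atmosphere, surface at rest): v = √(2g·h_out) = √(2·9.81·1.480) = 5.389 m/s.
With constant cross-section the crest speed equals v; applying Bernoulli from the surface up to the crest, P_top = P_atm − ½ρv² − ρg·h_top.
P_top = 102300 − ½·1000·5.389² − 1000·9.81·0.6951 = 80960 Pa. So P_gauge = P_top − P_atm = -21340 Pa.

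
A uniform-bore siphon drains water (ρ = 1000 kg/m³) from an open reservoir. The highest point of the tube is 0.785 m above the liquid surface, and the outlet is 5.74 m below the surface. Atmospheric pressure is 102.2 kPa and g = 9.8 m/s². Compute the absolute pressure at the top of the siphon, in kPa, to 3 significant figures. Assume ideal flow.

Bernoulli surface→outlet gives ½v² = g·h_out, so v = √(2·9.8·5.74) = 10.6 m/s.
With constant cross-section the crest speed equals v; applying Bernoulli from the surface up to the crest, P_top = P_atm − ½ρv² − ρg·h_top.
P_top = 102200 − ½·1000·10.6² − 1000·9.8·0.785 = 38300 Pa.

P_top ≈ 38.3 kPa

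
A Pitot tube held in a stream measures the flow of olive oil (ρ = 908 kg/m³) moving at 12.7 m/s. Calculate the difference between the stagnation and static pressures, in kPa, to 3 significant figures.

73.2 kPa

The dynamic pressure equals the rise in static pressure at the stagnation point: ΔP = ½ρv².
ΔP = ½·908·12.7² = 73200 Pa.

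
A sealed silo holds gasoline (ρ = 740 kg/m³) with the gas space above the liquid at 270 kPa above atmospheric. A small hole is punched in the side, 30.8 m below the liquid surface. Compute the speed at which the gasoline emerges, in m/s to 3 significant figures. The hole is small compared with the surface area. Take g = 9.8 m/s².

Take point 1 at the surface (v₁ ≈ 0) and point 2 at the hole (at atmospheric pressure). Bernoulli: P₁ + ρg h = P_atm + ½ρv₂².
With P₁ − P_atm = 270000 Pa, v₂ = √(2gh + 2ΔP/ρ) = √(2·9.8·30.8 + 2·270000/740) = 36.5 m/s.

36.5 m/s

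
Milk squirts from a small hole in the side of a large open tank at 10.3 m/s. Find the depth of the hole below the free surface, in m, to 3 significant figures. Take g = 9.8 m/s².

Torricelli: v = √(2gh), so h = v²/(2g).
h = 10.3²/(2·9.8) = 106/19.60 = 5.41 m.

h = 5.41 m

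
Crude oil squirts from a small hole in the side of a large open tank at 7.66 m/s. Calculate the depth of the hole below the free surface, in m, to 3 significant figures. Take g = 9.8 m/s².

Torricelli: v = √(2gh), so h = v²/(2g).
h = 7.66²/(2·9.8) = 58.7/19.60 = 2.99 m.

h ≈ 2.99 m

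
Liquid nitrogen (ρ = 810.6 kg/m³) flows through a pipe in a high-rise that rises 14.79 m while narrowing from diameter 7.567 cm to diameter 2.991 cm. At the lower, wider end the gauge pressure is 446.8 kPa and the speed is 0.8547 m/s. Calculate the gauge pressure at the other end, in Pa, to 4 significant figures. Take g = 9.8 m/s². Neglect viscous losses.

The volume flow rate is constant, so v₂ = (A₁/A₂)v₁ = (44.97/7.026)·0.8547 = 5.471 m/s.
Applying Bernoulli between the two ends and solving for P₂: P₂ = P₁ + ½ρ(v₁² − v₂²) − ρgΔh.
P₂ = 446800 + ½·810.6·(0.8547² − 5.471²) − 810.6·9.8·(+14.79) = 446800 + (-11830) − (117500) = 317500 Pa.

P₂ ≈ 317500 Pa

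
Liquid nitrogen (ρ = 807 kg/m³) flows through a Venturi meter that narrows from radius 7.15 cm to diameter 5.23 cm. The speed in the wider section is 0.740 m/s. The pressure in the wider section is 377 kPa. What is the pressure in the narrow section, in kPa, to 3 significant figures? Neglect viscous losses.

365 kPa

By continuity, v₂ = v₁·A₁/A₂ = 0.740·(161/21.5) = 5.53 m/s.
The pipe is horizontal, so Bernoulli reduces to P₁ + ½ρv₁² = P₂ + ½ρv₂².
P₂ = P₁ − ½ρ(v₂² − v₁²) = 377000 − ½·807·(5.53² − 0.740²) = 377000 − 12100 = 365000 Pa.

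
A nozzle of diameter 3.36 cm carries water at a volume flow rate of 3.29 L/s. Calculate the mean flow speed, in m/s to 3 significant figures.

Q = 3.29 L/s = 0.00329 m³/s.
v = Q/A = 0.00329 / 0.000887 = 3.71 m/s.

v = 3.71 m/s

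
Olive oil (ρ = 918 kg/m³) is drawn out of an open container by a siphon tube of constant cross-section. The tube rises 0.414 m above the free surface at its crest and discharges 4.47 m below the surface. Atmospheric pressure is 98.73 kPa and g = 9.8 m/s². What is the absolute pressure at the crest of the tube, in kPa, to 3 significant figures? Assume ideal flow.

P_top = 54.8 kPa

Bernoulli surface→outlet gives ½v² = g·h_out, so v = √(2·9.8·4.47) = 9.36 m/s.
With constant cross-section the crest speed equals v; applying Bernoulli from the surface up to the crest, P_top = P_atm − ½ρv² − ρg·h_top.
P_top = 98730 − ½·918·9.36² − 918·9.8·0.414 = 54800 Pa.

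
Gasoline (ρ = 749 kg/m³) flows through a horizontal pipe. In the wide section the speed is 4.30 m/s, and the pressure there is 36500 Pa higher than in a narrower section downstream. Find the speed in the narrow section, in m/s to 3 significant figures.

10.8 m/s

With h₁ = h₂, rearranging Bernoulli gives v₂ = √(v₁² + 2ΔP/ρ).
v₂ = √(4.30² + 2·36500/749) = √(18.5 + 97.5) = 10.8 m/s.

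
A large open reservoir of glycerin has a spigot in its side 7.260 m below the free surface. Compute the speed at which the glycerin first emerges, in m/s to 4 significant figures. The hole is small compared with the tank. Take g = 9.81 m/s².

v ≈ 11.93 m/s

Torricelli's result v = √(2gh) gives v = √(2·9.81·7.260) = 11.93 m/s.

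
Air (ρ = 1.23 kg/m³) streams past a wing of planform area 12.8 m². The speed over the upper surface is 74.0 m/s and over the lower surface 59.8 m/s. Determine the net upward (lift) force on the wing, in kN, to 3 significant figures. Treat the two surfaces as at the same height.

15.0 kN

The faster flow above has the lower pressure; Bernoulli (same height) gives ΔP = ½ρ(v_up² − v_low²).
ΔP = ½·1.23·(74.0² − 59.8²) = 1170 Pa.
Lift = ΔP · A = 1170 × 12.8 = 15000 N.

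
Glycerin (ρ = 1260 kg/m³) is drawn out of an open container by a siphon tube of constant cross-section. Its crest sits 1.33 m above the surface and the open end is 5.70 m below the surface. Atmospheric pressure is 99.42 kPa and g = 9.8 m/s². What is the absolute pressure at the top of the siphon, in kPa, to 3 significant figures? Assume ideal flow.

From the surface to the outlet (both open to atmosphere, surface at rest): v = √(2g·h_out) = √(2·9.8·5.70) = 10.6 m/s.
With constant cross-section the crest speed equals v; applying Bernoulli from the surface up to the crest, P_top = P_atm − ½ρv² − ρg·h_top.
P_top = 99420 − ½·1260·10.6² − 1260·9.8·1.33 = 12600 Pa.

12.6 kPa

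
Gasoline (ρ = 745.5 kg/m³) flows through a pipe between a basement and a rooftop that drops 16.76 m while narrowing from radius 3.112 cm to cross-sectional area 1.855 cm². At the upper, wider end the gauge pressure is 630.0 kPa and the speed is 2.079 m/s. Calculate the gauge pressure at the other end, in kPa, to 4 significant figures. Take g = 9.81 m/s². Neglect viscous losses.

Continuity gives A₁v₁ = A₂v₂, so v₂ = (30.42 cm²)/(1.855 cm²) × 2.079 m/s = 34.10 m/s.
Energy conservation along the streamline gives P₂ = P₁ − ½ρ(v₂² − v₁²) − ρg(h₂ − h₁).
P₂ = 630000 + ½·745.5·(2.079² − 34.10²) − 745.5·9.81·(−16.76) = 630000 + (-431800) − (-122600) = 320800 Pa.

P₂ ≈ 320.8 kPa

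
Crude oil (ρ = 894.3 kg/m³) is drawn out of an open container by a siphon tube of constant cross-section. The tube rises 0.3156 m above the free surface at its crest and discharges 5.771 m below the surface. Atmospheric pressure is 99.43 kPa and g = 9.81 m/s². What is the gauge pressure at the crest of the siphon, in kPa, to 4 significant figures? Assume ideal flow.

P_gauge ≈ -53.40 kPa

The outlet speed comes from Torricelli: v = √(2g·5.771) = 10.64 m/s.
With constant cross-section the crest speed equals v; applying Bernoulli from the surface up to the crest, P_top = P_atm − ½ρv² − ρg·h_top.
P_top = 99430 − ½·894.3·10.64² − 894.3·9.81·0.3156 = 46030 Pa. So P_gauge = P_top − P_atm = -53400 Pa.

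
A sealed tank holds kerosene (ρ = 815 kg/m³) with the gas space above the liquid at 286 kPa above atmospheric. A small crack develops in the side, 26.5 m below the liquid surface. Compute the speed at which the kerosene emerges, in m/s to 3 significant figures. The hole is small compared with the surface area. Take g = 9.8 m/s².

Take point 1 at the surface (v₁ ≈ 0) and point 2 at the hole (at atmospheric pressure). Bernoulli: P₁ + ρg h = P_atm + ½ρv₂².
With P₁ − P_atm = 286000 Pa, v₂ = √(2gh + 2ΔP/ρ) = √(2·9.8·26.5 + 2·286000/815) = 34.9 m/s.

v ≈ 34.9 m/s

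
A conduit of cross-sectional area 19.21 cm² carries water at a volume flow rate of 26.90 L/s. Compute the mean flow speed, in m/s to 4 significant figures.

v ≈ 14.00 m/s

Q = 26.90 L/s = 0.02690 m³/s.
v = Q/A = 0.02690 / 0.001921 = 14.00 m/s.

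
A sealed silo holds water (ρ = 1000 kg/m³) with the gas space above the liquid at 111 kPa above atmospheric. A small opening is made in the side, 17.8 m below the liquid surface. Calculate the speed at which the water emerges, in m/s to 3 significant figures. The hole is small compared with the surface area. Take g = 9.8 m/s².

Take point 1 at the surface (v₁ ≈ 0) and point 2 at the hole (at atmospheric pressure). Bernoulli: P₁ + ρg h = P_atm + ½ρv₂².
With P₁ − P_atm = 111000 Pa, v₂ = √(2gh + 2ΔP/ρ) = √(2·9.8·17.8 + 2·111000/1000) = 23.9 m/s.

v ≈ 23.9 m/s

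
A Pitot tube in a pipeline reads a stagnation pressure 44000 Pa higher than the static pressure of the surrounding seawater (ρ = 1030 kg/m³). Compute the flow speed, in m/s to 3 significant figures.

The dynamic pressure equals the rise in static pressure at the stagnation point: ΔP = ½ρv².
v = √(2ΔP/ρ) = √(2·44000/1030) = 9.24 m/s.

v ≈ 9.24 m/s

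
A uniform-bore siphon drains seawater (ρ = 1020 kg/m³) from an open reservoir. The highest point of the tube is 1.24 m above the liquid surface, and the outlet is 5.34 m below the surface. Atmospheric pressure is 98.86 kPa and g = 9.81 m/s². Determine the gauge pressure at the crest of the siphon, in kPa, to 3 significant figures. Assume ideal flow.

The outlet speed comes from Torricelli: v = √(2g·5.34) = 10.2 m/s.
The bore is uniform, so the speed at the crest is the same v. Bernoulli surface→crest: P_atm = P_top + ½ρv² + ρg·h_top.
P_top = 98860 − ½·1020·10.2² − 1020·9.81·1.24 = 33000 Pa. So P_gauge = P_top − P_atm = -65800 Pa.

P_gauge ≈ -65.8 kPa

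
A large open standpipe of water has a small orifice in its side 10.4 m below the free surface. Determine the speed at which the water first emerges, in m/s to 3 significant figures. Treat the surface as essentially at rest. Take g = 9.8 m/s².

Bernoulli from surface to hole (P equal, v_surface ≈ 0): v = √(2gh) = √(2×9.8×10.4) = 14.3 m/s.

v = 14.3 m/s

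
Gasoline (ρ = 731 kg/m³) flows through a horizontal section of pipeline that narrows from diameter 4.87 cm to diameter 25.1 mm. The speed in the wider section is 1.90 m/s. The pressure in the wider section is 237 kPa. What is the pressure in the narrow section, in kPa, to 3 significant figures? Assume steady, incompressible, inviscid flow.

By continuity, v₂ = v₁·A₁/A₂ = 1.90·(18.6/4.95) = 7.15 m/s.
With no height change, Bernoulli's equation is P₁ + ½ρv₁² = P₂ + ½ρv₂².
P₂ = P₁ − ½ρ(v₂² − v₁²) = 237000 − ½·731·(7.15² − 1.90²) = 237000 − 17400 = 220000 Pa.

P₂ ≈ 220 kPa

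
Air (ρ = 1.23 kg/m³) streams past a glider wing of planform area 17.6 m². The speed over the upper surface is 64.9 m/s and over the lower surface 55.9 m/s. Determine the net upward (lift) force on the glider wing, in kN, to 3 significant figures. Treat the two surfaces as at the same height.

With equal heights on the two surfaces, Bernoulli gives P_lower − P_upper = ½ρ(v_upper² − v_lower²).
ΔP = ½·1.23·(64.9² − 55.9²) = 669 Pa.
Lift = ΔP · A = 669 × 17.6 = 11800 N.

F = 11.8 kN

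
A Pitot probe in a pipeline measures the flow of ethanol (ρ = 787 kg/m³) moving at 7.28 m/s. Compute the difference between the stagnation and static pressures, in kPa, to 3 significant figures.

At the stagnation point the flow is brought to rest, so Bernoulli gives P_stag − P_static = ½ρv².
ΔP = ½·787·7.28² = 20900 Pa.

ΔP = 20.9 kPa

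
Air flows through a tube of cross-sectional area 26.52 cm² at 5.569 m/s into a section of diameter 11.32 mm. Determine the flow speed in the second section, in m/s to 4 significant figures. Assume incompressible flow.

146.7 m/s

The volume flow rate is constant, so v₂ = (A₁/A₂)v₁ = (26.52/1.006)·5.569 = 146.7 m/s.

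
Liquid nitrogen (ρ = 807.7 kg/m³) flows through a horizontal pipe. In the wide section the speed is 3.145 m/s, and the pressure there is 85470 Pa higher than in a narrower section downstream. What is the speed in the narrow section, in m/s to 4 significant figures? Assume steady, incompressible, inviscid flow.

Along the level pipe P + ½ρv² is conserved, hence v₂² = v₁² + 2(P₁ − P₂)/ρ.
v₂ = √(3.145² + 2·85470/807.7) = √(9.891 + 211.6) = 14.88 m/s.

v₂ ≈ 14.88 m/s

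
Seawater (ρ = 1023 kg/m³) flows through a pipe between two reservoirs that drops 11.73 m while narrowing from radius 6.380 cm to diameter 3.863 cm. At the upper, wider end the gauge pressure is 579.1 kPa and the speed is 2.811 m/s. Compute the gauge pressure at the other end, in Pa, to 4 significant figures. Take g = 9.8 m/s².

219600 Pa

Mass conservation (A₁v₁ = A₂v₂) gives v₂ = 2.811 × 127.9/11.72 = 30.67 m/s.
Bernoulli: P₁ + ½ρv₁² + ρg h₁ = P₂ + ½ρv₂² + ρg h₂, so P₂ = P₁ + ½ρ(v₁² − v₂²) − ρg(h₂ − h₁).
P₂ = 579100 + ½·1023·(2.811² − 30.67²) − 1023·9.8·(−11.73) = 579100 + (-477100) − (-117600) = 219600 Pa.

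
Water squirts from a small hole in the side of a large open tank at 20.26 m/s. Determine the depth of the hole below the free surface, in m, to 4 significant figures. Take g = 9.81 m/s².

h = 20.92 m

Inverting v = √(2gh) gives h = v² / 2g.
h = 20.26²/(2·9.81) = 410.5/19.62 = 20.92 m.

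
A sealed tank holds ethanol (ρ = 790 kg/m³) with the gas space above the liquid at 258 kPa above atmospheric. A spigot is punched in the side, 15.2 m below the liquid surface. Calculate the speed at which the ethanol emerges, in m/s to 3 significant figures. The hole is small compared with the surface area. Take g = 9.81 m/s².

v = 30.8 m/s

Take point 1 at the surface (v₁ ≈ 0) and point 2 at the hole (at atmospheric pressure). Bernoulli: P₁ + ρg h = P_atm + ½ρv₂².
With P₁ − P_atm = 258000 Pa, v₂ = √(2gh + 2ΔP/ρ) = √(2·9.81·15.2 + 2·258000/790) = 30.8 m/s.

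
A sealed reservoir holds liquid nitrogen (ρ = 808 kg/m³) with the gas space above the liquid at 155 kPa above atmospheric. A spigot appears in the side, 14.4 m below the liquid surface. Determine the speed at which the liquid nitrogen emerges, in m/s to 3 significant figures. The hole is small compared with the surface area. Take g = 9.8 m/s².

Take point 1 at the surface (v₁ ≈ 0) and point 2 at the hole (at atmospheric pressure). Bernoulli: P₁ + ρg h = P_atm + ½ρv₂².
With P₁ − P_atm = 155000 Pa, v₂ = √(2gh + 2ΔP/ρ) = √(2·9.8·14.4 + 2·155000/808) = 25.8 m/s.

v ≈ 25.8 m/s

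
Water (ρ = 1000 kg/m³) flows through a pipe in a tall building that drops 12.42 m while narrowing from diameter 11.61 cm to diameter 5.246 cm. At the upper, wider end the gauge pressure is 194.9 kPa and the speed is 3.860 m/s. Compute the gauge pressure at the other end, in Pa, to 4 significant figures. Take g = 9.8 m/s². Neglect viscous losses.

The volume flow rate is constant, so v₂ = (A₁/A₂)v₁ = (105.9/21.61)·3.860 = 18.91 m/s.
Applying Bernoulli between the two ends and solving for P₂: P₂ = P₁ + ½ρ(v₁² − v₂²) − ρgΔh.
P₂ = 194900 + ½·1000·(3.860² − 18.91²) − 1000·9.8·(−12.42) = 194900 + (-171300) − (-121700) = 145400 Pa.

P₂ ≈ 145400 Pa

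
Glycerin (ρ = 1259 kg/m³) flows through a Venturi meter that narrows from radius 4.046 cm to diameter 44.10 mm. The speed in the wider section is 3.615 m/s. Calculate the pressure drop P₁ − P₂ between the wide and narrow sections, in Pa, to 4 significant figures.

Mass conservation (A₁v₁ = A₂v₂) gives v₂ = 3.615 × 51.43/15.27 = 12.17 m/s.
Along the horizontal streamline, P + ½ρv² is constant.
P₁ − P₂ = ½·1259·(12.17² − 3.615²) = ½·1259·135.1 = 85030 Pa.

ΔP = 85030 Pa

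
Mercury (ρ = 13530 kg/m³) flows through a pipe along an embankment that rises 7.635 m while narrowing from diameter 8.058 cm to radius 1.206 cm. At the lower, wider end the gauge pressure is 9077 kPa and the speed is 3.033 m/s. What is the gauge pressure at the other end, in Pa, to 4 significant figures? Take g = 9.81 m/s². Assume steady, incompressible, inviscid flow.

P₂ ≈ 373900 Pa

Mass conservation (A₁v₁ = A₂v₂) gives v₂ = 3.033 × 51.00/4.569 = 33.85 m/s.
Energy conservation along the streamline gives P₂ = P₁ − ½ρ(v₂² − v₁²) − ρg(h₂ − h₁).
P₂ = 9077000 + ½·13530·(3.033² − 33.85²) − 13530·9.81·(+7.635) = 9077000 + (-7690000) − (1013000) = 373900 Pa.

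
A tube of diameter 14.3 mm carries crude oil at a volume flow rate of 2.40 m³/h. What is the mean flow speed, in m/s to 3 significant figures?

Q = 2.40 m³/h = 0.000667 m³/s.
v = Q/A = 0.000667 / 0.000161 = 4.15 m/s.

v ≈ 4.15 m/s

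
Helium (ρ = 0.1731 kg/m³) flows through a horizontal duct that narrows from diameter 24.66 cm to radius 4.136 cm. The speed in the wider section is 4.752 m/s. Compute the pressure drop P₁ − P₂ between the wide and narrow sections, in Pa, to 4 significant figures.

ΔP ≈ 152.4 Pa

By continuity, v₂ = v₁·A₁/A₂ = 4.752·(477.6/53.74) = 42.23 m/s.
Along the horizontal streamline, P + ½ρv² is constant.
P₁ − P₂ = ½·0.1731·(42.23² − 4.752²) = ½·0.1731·1761 = 152.4 Pa.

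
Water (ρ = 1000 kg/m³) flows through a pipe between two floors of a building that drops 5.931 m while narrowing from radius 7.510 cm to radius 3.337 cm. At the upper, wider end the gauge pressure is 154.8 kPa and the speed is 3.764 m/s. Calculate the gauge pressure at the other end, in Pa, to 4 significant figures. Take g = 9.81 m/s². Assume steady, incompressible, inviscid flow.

38350 Pa

By continuity, v₂ = v₁·A₁/A₂ = 3.764·(177.2/34.98) = 19.06 m/s.
Applying Bernoulli between the two ends and solving for P₂: P₂ = P₁ + ½ρ(v₁² − v₂²) − ρgΔh.
P₂ = 154800 + ½·1000·(3.764² − 19.06²) − 1000·9.81·(−5.931) = 154800 + (-174600) − (-58180) = 38350 Pa.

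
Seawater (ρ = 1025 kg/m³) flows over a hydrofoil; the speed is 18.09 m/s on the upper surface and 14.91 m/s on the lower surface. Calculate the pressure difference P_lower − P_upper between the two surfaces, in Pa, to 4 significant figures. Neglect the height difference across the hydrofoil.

ΔP = 53780 Pa

With negligible Δh, P + ½ρv² is constant, so P_low − P_up = ½ρ(v_up² − v_low²).
ΔP = ½·1025·(18.09² − 14.91²) = 53780 Pa.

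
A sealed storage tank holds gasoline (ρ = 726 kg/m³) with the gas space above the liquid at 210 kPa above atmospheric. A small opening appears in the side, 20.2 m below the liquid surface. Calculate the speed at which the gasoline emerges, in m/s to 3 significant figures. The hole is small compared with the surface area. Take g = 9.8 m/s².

31.2 m/s

Take point 1 at the surface (v₁ ≈ 0) and point 2 at the hole (at atmospheric pressure). Bernoulli: P₁ + ρg h = P_atm + ½ρv₂².
With P₁ − P_atm = 210000 Pa, v₂ = √(2gh + 2ΔP/ρ) = √(2·9.8·20.2 + 2·210000/726) = 31.2 m/s.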